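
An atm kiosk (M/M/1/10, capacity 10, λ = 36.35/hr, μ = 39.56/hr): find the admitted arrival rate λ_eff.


ρ = 0.9189; P_K = (1−ρ)ρ^10/(1−ρ^11) = 0.057466
λ_eff = λ(1 − P_K) = 36.35·(1 − 0.057466) = 36.35·0.942534 = 34.2611 /hr

Final: 34.2611 /hr


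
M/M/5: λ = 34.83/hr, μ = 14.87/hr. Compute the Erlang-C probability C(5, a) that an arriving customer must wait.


a = λ/μ = 2.3423; ρ = a/5 = 0.4685
P₀ = 0.094457 (from M/M/c formula)
C(c,a) = [a^c/(c!(1−ρ))]·P₀ = [70.50380/(120·0.5315)]·0.094457
= 1.10534·0.094457 = 0.104407

Final: 0.104407


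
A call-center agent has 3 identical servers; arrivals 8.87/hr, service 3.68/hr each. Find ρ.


ρ = λ/(cμ) = 8.87/(3·3.68) = 8.87/11.04 = 0.8034

Final: 0.8034


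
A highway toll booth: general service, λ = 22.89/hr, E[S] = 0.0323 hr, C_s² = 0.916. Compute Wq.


ρ = λ·E[S] = 22.89·0.0323 = 0.7393
E[S²] = E[S]²(1+C_s²) = 0.0323²·(1+0.916) = 0.001999
Wq = λ·E[S²]/(2(1−ρ)) = 22.89·0.001999/(2·0.2607) = 0.08777 hr

Final: 0.08777 hr


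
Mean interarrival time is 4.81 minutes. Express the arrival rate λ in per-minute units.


λ = 1/(interarrival time) in consistent units.
1 minute = 1 min, so λ = 1/4.81 = 0.2079 per minute

Final: 0.2079 /min


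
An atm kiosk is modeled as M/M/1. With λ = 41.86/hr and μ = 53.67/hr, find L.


ρ = λ/μ = 41.86/53.67 = 0.7800
L = ρ/(1−ρ) = 0.7800/(1 − 0.7800) = 0.7800/0.2200 = 3.5445

Final: 3.5445


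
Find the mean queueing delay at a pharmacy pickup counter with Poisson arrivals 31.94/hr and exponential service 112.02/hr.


ρ = 31.94/112.02 = 0.2851
Wq = ρ/(μ−λ) = 0.2851/(112.02 − 31.94) = 0.2851/80.08 = 0.003561 hr

Final: 0.003561 hr


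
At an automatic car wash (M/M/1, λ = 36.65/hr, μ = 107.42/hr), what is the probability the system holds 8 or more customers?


ρ = 36.65/107.42 = 0.3412
P(N ≥ n) = ρ^n = 0.3412^8 = 0.0001836

Final: 0.0001836


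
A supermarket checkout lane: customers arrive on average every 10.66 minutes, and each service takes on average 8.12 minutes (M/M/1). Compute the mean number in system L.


λ = 60/10.66 = 5.6285 /hr
μ = 60/8.12 = 7.3892 /hr
ρ = λ/μ = 5.6285/7.3892 = 0.7617
L = ρ/(1−ρ) = 0.7617/0.2383 = 3.1969

Final: 3.1969


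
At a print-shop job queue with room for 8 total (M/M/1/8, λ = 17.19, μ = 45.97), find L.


ρ = 17.19/45.97 = 0.3739
L = ρ[1 − (K+1)ρ^K + Kρ^(K+1)] / [(1−ρ)(1−ρ^(K+1))]
Numerator: 0.3739·(1 − 9·0.0003823 + 8·0.0001430) = 0.373081
Denominator: (0.6261)·(0.999857) = 0.625971
L = 0.373081/0.625971 = 0.5960

Final: 0.5960


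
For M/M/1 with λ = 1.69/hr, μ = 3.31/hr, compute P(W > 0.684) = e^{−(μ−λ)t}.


W ~ Exponential(μ−λ) for M/M/1.
μ − λ = 3.31 − 1.69 = 1.6200
P(W > t) = e^{−(μ−λ)t} = e^{−1.1081} = 0.330192

Final: 0.330192


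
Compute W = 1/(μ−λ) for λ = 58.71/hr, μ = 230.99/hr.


W = 1/(μ−λ) = 1/(230.99 − 58.71) = 1/172.28 = 0.005805 hr

Final: 0.005805 hr


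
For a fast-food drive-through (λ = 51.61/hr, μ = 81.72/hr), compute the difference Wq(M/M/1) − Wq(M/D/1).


ρ = 51.61/81.72 = 0.6315
Wq(M/M/1) = ρ/(μ−λ) = 0.6315/30.11 = 0.02097 hr
Wq(M/D/1) = ρ/(2(μ−λ)) = 0.01049 hr
Savings = 0.02097 − 0.01049 = 0.01049 hr

Final: 0.01049 hr


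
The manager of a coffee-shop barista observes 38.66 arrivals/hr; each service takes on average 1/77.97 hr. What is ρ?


ρ = λ/μ = 38.66/77.97 = 0.4958

Final: 0.4958


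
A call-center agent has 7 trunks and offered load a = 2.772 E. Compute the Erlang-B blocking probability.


B(c,a) = (a^c/c!) / Σ_{k=0}^{c} a^k/k!
a^7/7! = 0.249530
Σ terms (k=0..7): 1.00000 + 2.77200 + 3.84199 + 3.55000 + 2.46015 + 1.36391 + 0.63013 + 0.24953 = 15.867705
B = 0.249530/15.867705 = 0.015726

Final: 0.015726


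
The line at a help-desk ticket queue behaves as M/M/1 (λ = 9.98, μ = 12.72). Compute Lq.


ρ = 9.98/12.72 = 0.7846
Lq = ρ²/(1−ρ) = 0.6156/0.2154 = 2.8577

Final: 2.8577


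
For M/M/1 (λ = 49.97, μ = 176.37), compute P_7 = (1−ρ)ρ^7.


ρ = 49.97/176.37 = 0.2833
P_n = (1−ρ)·ρ^n = (1 − 0.2833)·0.2833^7 = 0.7167·0.0001466 = 0.0001050

Final: 0.0001050


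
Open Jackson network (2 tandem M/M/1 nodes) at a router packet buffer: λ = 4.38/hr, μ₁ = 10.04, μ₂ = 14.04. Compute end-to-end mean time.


Each node sees arrival rate λ = 4.38/hr (tandem ⇒ throughput preserved).
W₁ = 1/(μ₁−λ) = 1/(10.04−4.38) = 0.17668 hr
W₂ = 1/(μ₂−λ) = 1/(14.04−4.38) = 0.10352 hr
W_total = W₁ + W₂ = 0.17668 + 0.10352 = 0.28020 hr

Final: 0.28020 hr


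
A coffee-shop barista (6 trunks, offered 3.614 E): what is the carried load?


B(6,3.614) = 0.090084 (Erlang-B)
Carried load = a(1 − B) = 3.614·(1 − 0.090084) = 3.614·0.909916 = 3.2884 E

Final: 3.2884 Erlangs


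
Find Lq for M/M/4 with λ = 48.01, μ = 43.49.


a = λ/μ = 1.1039; ρ = a/4 = 0.2760
P₀ = 0.330802
Lq = P₀·a^c·ρ / (c!·(1−ρ)²) = 0.330802·1.48515·0.2760/(24·0.52420)
= 0.01078

Final: 0.01078


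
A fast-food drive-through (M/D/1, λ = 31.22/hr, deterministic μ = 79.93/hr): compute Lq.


ρ = 31.22/79.93 = 0.3906
M/D/1: Lq = ρ²/(2(1−ρ)) = 0.1526/(2·0.6094) = 0.12517

Final: 0.12517


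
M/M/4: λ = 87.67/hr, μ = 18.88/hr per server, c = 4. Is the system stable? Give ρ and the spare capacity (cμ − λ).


Total capacity cμ = 4·18.88 = 75.52/hr
ρ = λ/(cμ) = 87.67/75.52 = 1.1609
Stable ⇔ ρ < 1: NO
Spare capacity = cμ − λ = 75.52 − 87.67 = -12.15/hr

Final: ρ = 1.1609; unstable; margin = -12.15/hr


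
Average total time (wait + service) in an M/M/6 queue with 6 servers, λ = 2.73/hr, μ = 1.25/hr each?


a = 2.1840; ρ = 0.3640; P₀ = 0.112307
Lq = P₀·a^c·ρ/(c!(1−ρ)²) = 0.01523
Wq = Lq/λ = 0.01523/2.73 = 0.005580 hr
W = Wq + 1/μ = 0.005580 + 0.80000 = 0.80558 hr

Final: 0.80558 hr


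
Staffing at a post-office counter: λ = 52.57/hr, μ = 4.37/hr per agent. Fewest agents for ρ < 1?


Stability requires cμ > λ ⇔ c > λ/μ.
λ/μ = 52.57/4.37 = 12.0297
Minimum integer c = ⌊12.0297⌋ + 1 = 13
Check: 13·4.37 = 56.81 > 52.57, while 12·4.37 = 52.44 ≤ 52.57

Final: 13 servers


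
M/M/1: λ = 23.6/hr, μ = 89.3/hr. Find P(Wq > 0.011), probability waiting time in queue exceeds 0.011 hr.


ρ = 23.6/89.3 = 0.2643
P(Wq > t) = ρ·e^{−(μ−λ)t} = 0.2643·e^{−0.7227}
= 0.2643·0.485440 = 0.128291

Final: 0.128291


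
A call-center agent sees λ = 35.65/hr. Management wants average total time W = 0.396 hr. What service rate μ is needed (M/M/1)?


W = 1/(μ−λ) ⇒ μ − λ = 1/W = 1/0.396 = 2.5253
μ = λ + 1/W = 35.65 + 2.5253 = 38.1753 per hr

Final: 38.1753 /hr


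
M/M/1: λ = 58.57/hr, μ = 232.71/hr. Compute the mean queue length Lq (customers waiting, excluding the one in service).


ρ = 58.57/232.71 = 0.2517
Lq = ρ²/(1−ρ) = 0.06335/0.7483 = 0.08465

Final: 0.08465


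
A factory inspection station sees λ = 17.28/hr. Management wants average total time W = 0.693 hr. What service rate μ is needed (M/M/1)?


W = 1/(μ−λ) ⇒ μ − λ = 1/W = 1/0.693 = 1.4430
μ = λ + 1/W = 17.28 + 1.4430 = 18.7230 per hr

Final: 18.7230 /hr


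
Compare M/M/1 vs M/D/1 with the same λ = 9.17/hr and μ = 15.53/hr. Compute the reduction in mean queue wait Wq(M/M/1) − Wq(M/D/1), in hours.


ρ = 9.17/15.53 = 0.5905
Wq(M/M/1) = ρ/(μ−λ) = 0.5905/6.36 = 0.09284 hr
Wq(M/D/1) = ρ/(2(μ−λ)) = 0.04642 hr
Savings = 0.09284 − 0.04642 = 0.04642 hr

Final: 0.04642 hr


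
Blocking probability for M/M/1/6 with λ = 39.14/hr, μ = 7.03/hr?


ρ = λ/μ = 39.14/7.03 = 5.5676
P_K = (1−ρ)ρ^K/(1−ρ^(K+1)) = (-4.5676·29784.682696)/(1 − 165828.233391)
= -136043.550694/-165827.233391 = 0.820393

Final: 0.820393


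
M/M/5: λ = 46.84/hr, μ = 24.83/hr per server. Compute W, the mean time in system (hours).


a = 1.8864; ρ = 0.3773; P₀ = 0.150786
Lq = P₀·a^c·ρ/(c!(1−ρ)²) = 0.02921
Wq = Lq/λ = 0.02921/46.84 = 0.0006235 hr
W = Wq + 1/μ = 0.0006235 + 0.04027 = 0.04090 hr

Final: 0.04090 hr


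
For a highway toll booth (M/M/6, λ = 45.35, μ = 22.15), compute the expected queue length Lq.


a = λ/μ = 2.0474; ρ = a/6 = 0.3412
P₀ = 0.128849
Lq = P₀·a^c·ρ / (c!·(1−ρ)²) = 0.128849·73.65824·0.3412/(720·0.43397)
= 0.01036

Final: 0.01036


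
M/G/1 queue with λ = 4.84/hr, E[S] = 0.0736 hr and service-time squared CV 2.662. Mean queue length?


ρ = λ·E[S] = 4.84·0.0736 = 0.3562
Lq = ρ²(1+C_s²)/(2(1−ρ)) = 0.1269·(1+2.662)/(2·0.6438)
= 0.1269·3.6620/1.2876 = 0.36091

Final: 0.36091


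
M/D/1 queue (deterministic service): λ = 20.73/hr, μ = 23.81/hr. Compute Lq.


ρ = 20.73/23.81 = 0.8706
M/D/1: Lq = ρ²/(2(1−ρ)) = 0.7580/(2·0.1294) = 2.92994

Final: 2.92994


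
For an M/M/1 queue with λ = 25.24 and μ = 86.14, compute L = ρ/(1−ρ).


ρ = λ/μ = 25.24/86.14 = 0.2930
L = ρ/(1−ρ) = 0.2930/(1 − 0.2930) = 0.2930/0.7070 = 0.4144

Final: 0.4144


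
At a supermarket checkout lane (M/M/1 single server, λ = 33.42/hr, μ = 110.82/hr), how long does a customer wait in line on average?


ρ = 33.42/110.82 = 0.3016
Wq = ρ/(μ−λ) = 0.3016/(110.82 − 33.42) = 0.3016/77.40 = 0.003896 hr

Final: 0.003896 hr


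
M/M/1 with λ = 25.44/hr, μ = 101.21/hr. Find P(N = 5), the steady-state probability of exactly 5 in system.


ρ = 25.44/101.21 = 0.2514
P_n = (1−ρ)·ρ^n = (1 − 0.2514)·0.2514^5 = 0.7486·0.001003 = 0.0007512

Final: 0.0007512


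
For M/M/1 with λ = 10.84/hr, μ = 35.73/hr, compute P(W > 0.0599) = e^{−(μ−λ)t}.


W ~ Exponential(μ−λ) for M/M/1.
μ − λ = 35.73 − 10.84 = 24.8900
P(W > t) = e^{−(μ−λ)t} = e^{−1.4909} = 0.225167

Final: 0.225167


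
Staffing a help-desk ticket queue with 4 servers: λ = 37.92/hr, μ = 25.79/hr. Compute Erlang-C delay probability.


a = λ/μ = 1.4703; ρ = a/4 = 0.3676
P₀ = 0.227842 (from M/M/c formula)
C(c,a) = [a^c/(c!(1−ρ))]·P₀ = [4.67378/(24·0.6324)]·0.227842
= 0.30793·0.227842 = 0.070160

Final: 0.070160


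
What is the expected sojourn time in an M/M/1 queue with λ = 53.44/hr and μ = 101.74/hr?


W = 1/(μ−λ) = 1/(101.74 − 53.44) = 1/48.30 = 0.02070 hr

Final: 0.02070 hr


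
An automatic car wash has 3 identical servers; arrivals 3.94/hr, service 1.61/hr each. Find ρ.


ρ = λ/(cμ) = 3.94/(3·1.61) = 3.94/4.83 = 0.8157

Final: 0.8157


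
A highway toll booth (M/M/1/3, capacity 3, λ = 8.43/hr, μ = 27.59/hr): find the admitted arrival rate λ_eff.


ρ = 0.3055; P_K = (1−ρ)ρ^3/(1−ρ^4) = 0.019984
λ_eff = λ(1 − P_K) = 8.43·(1 − 0.019984) = 8.43·0.980016 = 8.2615 /hr

Final: 8.2615 /hr


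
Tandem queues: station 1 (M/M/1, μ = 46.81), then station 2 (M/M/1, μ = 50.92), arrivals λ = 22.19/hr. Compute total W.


Each node sees arrival rate λ = 22.19/hr (tandem ⇒ throughput preserved).
W₁ = 1/(μ₁−λ) = 1/(46.81−22.19) = 0.04062 hr
W₂ = 1/(μ₂−λ) = 1/(50.92−22.19) = 0.03481 hr
W_total = W₁ + W₂ = 0.04062 + 0.03481 = 0.07542 hr

Final: 0.07542 hr


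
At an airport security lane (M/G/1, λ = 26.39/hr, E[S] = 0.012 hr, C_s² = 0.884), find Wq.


ρ = λ·E[S] = 26.39·0.012 = 0.3167
E[S²] = E[S]²(1+C_s²) = 0.012²·(1+0.884) = 0.0002713
Wq = λ·E[S²]/(2(1−ρ)) = 26.39·0.0002713/(2·0.6833) = 0.005239 hr

Final: 0.005239 hr


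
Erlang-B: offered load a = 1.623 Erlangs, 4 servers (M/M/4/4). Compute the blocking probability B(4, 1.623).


B(c,a) = (a^c/c!) / Σ_{k=0}^{c} a^k/k!
a^4/4! = 0.289110
Σ terms (k=0..4): 1.00000 + 1.62300 + 1.31706 + 0.71253 + 0.28911 = 4.941706
B = 0.289110/4.941706 = 0.058504

Final: 0.058504


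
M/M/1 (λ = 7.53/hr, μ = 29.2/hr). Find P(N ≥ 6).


ρ = 7.53/29.2 = 0.2579
P(N ≥ n) = ρ^n = 0.2579^6 = 0.0002941

Final: 0.0002941


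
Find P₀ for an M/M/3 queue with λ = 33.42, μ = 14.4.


a = λ/μ = 33.42/14.4 = 2.3208; ρ = a/c = 0.7736
Σ_{k=0}^{2} a^k/k! (terms k=0..2) = 1.00000 + 2.32083 + 2.69313 = 6.01397
Tail: a^3/(3!(1−ρ)) = 12.50063/(6·0.2264) = 9.20292
P₀ = 1/(6.01397 + 9.20292) = 1/15.21688 = 0.065716

Final: 0.065716


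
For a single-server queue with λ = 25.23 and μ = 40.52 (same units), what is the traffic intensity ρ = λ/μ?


ρ = λ/μ = 25.23/40.52 = 0.6227

Final: 0.6227


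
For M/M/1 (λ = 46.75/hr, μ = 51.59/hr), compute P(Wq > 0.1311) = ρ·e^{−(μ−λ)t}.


ρ = 46.75/51.59 = 0.9062
P(Wq > t) = ρ·e^{−(μ−λ)t} = 0.9062·e^{−0.6345}
= 0.9062·0.530188 = 0.480447

Final: 0.480447


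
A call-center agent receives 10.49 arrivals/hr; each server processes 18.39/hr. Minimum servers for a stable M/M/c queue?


Stability requires cμ > λ ⇔ c > λ/μ.
λ/μ = 10.49/18.39 = 0.5704
Minimum integer c = ⌊0.5704⌋ + 1 = 1
Check: 1·18.39 = 18.39 > 10.49, while 0·18.39 = 0.00 ≤ 10.49

Final: 1 servers


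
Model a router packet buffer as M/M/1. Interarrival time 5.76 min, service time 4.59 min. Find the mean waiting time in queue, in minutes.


λ = 60/5.76 = 10.4167 /hr
μ = 60/4.59 = 13.0719 /hr
ρ = λ/μ = 10.4167/13.0719 = 0.7969
Wq = ρ/(μ−λ) = 0.7969/(13.0719−10.4167) = 0.30012 hr
In minutes: 0.30012·60 = 18.007 min

Final: 18.007 min


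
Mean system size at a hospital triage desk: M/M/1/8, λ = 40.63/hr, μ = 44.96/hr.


ρ = 40.63/44.96 = 0.9037
L = ρ[1 − (K+1)ρ^K + Kρ^(K+1)] / [(1−ρ)(1−ρ^(K+1))]
Numerator: 0.9037·(1 − 9·0.444799 + 8·0.401962) = 0.192034
Denominator: (0.09631)·(0.598038) = 0.057596
L = 0.192034/0.057596 = 3.3342

Final: 3.3342


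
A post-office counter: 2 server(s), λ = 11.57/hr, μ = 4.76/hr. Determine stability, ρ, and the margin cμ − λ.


Total capacity cμ = 2·4.76 = 9.52/hr
ρ = λ/(cμ) = 11.57/9.52 = 1.2153
Stable ⇔ ρ < 1: NO
Spare capacity = cμ − λ = 9.52 − 11.57 = -2.05/hr

Final: ρ = 1.2153; unstable; margin = -2.05/hr


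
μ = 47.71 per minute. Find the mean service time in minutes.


Mean service time = 1/μ = 1/47.71 minute = 0.02096 minute
In minutes: 0.02096 × 1 = 0.02096 min

Final: 0.02096 min


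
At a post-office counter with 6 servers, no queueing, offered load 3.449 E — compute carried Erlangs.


B(6,3.449) = 0.079155 (Erlang-B)
Carried load = a(1 − B) = 3.449·(1 − 0.079155) = 3.449·0.920845 = 3.1760 E

Final: 3.1760 Erlangs


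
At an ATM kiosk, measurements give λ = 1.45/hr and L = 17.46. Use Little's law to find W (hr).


W = L/λ = 17.46/1.45 = 12.0414 hr

Final: 12.0414 hr


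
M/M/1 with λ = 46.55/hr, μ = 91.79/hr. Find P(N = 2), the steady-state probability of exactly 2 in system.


ρ = 46.55/91.79 = 0.5071
P_n = (1−ρ)·ρ^n = (1 − 0.5071)·0.5071^2 = 0.4929·0.257187 = 0.126758

Final: 0.126758


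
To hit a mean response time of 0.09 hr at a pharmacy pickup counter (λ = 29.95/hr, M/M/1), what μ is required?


W = 1/(μ−λ) ⇒ μ − λ = 1/W = 1/0.09 = 11.1111
μ = λ + 1/W = 29.95 + 11.1111 = 41.0611 per hr

Final: 41.0611 /hr


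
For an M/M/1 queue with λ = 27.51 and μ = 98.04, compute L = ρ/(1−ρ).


ρ = λ/μ = 27.51/98.04 = 0.2806
L = ρ/(1−ρ) = 0.2806/(1 − 0.2806) = 0.2806/0.7194 = 0.3900

Final: 0.3900


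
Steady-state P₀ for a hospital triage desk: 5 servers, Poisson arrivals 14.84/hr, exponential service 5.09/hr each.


a = λ/μ = 14.84/5.09 = 2.9155; ρ = a/c = 0.5831
Σ_{k=0}^{4} a^k/k! (terms k=0..4) = 1.00000 + 2.91552 + 4.25013 + 4.13045 + 3.01060 = 15.30670
Tail: a^5/(5!(1−ρ)) = 210.65928/(120·0.4169) = 4.21087
P₀ = 1/(15.30670 + 4.21087) = 1/19.51757 = 0.051236

Final: 0.051236


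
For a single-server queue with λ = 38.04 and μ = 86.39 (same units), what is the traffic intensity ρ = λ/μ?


ρ = λ/μ = 38.04/86.39 = 0.4403

Final: 0.4403


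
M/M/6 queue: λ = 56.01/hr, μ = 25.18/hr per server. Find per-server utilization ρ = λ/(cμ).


ρ = λ/(cμ) = 56.01/(6·25.18) = 56.01/151.08 = 0.3707

Final: 0.3707


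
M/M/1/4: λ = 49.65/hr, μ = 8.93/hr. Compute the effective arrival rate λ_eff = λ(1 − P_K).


ρ = 5.5599; P_K = (1−ρ)ρ^4/(1−ρ^5) = 0.820295
λ_eff = λ(1 − P_K) = 49.65·(1 − 0.820295) = 49.65·0.179705 = 8.9223 /hr

Final: 8.9223 /hr


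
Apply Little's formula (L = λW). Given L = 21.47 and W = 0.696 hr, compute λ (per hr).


λ = L/W = 21.47/0.696 = 30.8477 /hr

Final: 30.8477 /hr


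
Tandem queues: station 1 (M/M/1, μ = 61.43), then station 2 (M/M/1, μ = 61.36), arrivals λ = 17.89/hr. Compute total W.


Each node sees arrival rate λ = 17.89/hr (tandem ⇒ throughput preserved).
W₁ = 1/(μ₁−λ) = 1/(61.43−17.89) = 0.02297 hr
W₂ = 1/(μ₂−λ) = 1/(61.36−17.89) = 0.02300 hr
W_total = W₁ + W₂ = 0.02297 + 0.02300 = 0.04597 hr

Final: 0.04597 hr


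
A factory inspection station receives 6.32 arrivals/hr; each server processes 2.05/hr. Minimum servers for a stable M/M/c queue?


Stability requires cμ > λ ⇔ c > λ/μ.
λ/μ = 6.32/2.05 = 3.0829
Minimum integer c = ⌊3.0829⌋ + 1 = 4
Check: 4·2.05 = 8.20 > 6.32, while 3·2.05 = 6.15 ≤ 6.32

Final: 4 servers


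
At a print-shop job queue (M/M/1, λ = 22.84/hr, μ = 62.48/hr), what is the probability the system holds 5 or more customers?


ρ = 22.84/62.48 = 0.3656
P(N ≥ n) = ρ^n = 0.3656^5 = 0.006528

Final: 0.006528


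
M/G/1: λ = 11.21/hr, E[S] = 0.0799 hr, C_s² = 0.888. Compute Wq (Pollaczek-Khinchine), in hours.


ρ = λ·E[S] = 11.21·0.0799 = 0.8957
E[S²] = E[S]²(1+C_s²) = 0.0799²·(1+0.888) = 0.012053
Wq = λ·E[S²]/(2(1−ρ)) = 11.21·0.012053/(2·0.1043) = 0.64759 hr

Final: 0.64759 hr


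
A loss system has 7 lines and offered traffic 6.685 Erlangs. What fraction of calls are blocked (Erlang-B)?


B(c,a) = (a^c/c!) / Σ_{k=0}^{c} a^k/k!
a^7/7! = 118.380275
Σ terms (k=0..7): 1.00000 + 6.68500 + 22.34461 + 49.79124 + 83.21362 + 111.25661 + 123.95840 + 118.38028 = 516.629761
B = 118.380275/516.629761 = 0.229139

Final: 0.229139


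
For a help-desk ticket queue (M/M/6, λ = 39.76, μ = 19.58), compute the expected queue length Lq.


a = λ/μ = 2.0306; ρ = a/6 = 0.3384
P₀ = 0.131038
Lq = P₀·a^c·ρ / (c!·(1−ρ)²) = 0.131038·70.11358·0.3384/(720·0.43766)
= 0.009868

Final: 0.009868


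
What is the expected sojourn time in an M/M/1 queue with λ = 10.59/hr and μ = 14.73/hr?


W = 1/(μ−λ) = 1/(14.73 − 10.59) = 1/4.14 = 0.2415 hr

Final: 0.2415 hr


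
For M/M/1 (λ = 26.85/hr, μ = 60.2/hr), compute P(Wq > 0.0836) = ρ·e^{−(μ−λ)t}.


ρ = 26.85/60.2 = 0.4460
P(Wq > t) = ρ·e^{−(μ−λ)t} = 0.4460·e^{−2.7881}
= 0.4460·0.061540 = 0.027448

Final: 0.027448


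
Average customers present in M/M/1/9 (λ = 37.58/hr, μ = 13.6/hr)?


ρ = 37.58/13.6 = 2.7632
L = ρ[1 − (K+1)ρ^K + Kρ^(K+1)] / [(1−ρ)(1−ρ^(K+1))]
Numerator: 2.7632·(1 − 10·9392.058880 + 9·25952.468581) = 385893.071798
Denominator: (-1.7632)·(-25951.468581) = 45758.545336
L = 385893.071798/45758.545336 = 8.4332

Final: 8.4332


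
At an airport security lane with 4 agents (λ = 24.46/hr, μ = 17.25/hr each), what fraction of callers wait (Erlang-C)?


a = λ/μ = 1.4180; ρ = a/4 = 0.3545
P₀ = 0.240418 (from M/M/c formula)
C(c,a) = [a^c/(c!(1−ρ))]·P₀ = [4.04268/(24·0.6455)]·0.240418
= 0.26095·0.240418 = 0.062737

Final: 0.062737


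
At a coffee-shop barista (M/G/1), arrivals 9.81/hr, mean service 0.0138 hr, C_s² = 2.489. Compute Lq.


ρ = λ·E[S] = 9.81·0.0138 = 0.1354
Lq = ρ²(1+C_s²)/(2(1−ρ)) = 0.01833·(1+2.489)/(2·0.8646)
= 0.01833·3.4890/1.7292 = 0.03698

Final: 0.03698


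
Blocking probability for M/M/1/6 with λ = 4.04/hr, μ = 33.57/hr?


ρ = λ/μ = 4.04/33.57 = 0.1203
P_K = (1−ρ)ρ^K/(1−ρ^(K+1)) = (0.8797·0.000003038)/(1 − 0.0000003656)
= 0.000002672/1.000000 = 0.000002672

Final: 0.000002672


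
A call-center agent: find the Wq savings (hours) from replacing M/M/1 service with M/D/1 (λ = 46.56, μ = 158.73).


ρ = 46.56/158.73 = 0.2933
Wq(M/M/1) = ρ/(μ−λ) = 0.2933/112.17 = 0.002615 hr
Wq(M/D/1) = ρ/(2(μ−λ)) = 0.001308 hr
Savings = 0.002615 − 0.001308 = 0.001308 hr

Final: 0.001308 hr


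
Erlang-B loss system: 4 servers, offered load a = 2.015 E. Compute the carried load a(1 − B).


B(4,2.015) = 0.096806 (Erlang-B)
Carried load = a(1 − B) = 2.015·(1 − 0.096806) = 2.015·0.903194 = 1.8199 E

Final: 1.8199 Erlangs


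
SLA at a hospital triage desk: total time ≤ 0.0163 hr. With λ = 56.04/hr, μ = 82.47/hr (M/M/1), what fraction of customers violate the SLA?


W ~ Exponential(μ−λ) for M/M/1.
μ − λ = 82.47 − 56.04 = 26.4300
P(W > t) = e^{−(μ−λ)t} = e^{−0.4308} = 0.649983

Final: 0.649983


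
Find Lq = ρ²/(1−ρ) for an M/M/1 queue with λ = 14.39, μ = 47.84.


ρ = 14.39/47.84 = 0.3008
Lq = ρ²/(1−ρ) = 0.09048/0.6992 = 0.1294

Final: 0.1294


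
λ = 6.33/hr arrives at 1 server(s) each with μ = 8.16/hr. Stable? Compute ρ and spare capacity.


Total capacity cμ = 1·8.16 = 8.16/hr
ρ = λ/(cμ) = 6.33/8.16 = 0.7757
Stable ⇔ ρ < 1: YES
Spare capacity = cμ − λ = 8.16 − 6.33 = 1.83/hr

Final: ρ = 0.7757; stable; margin = 1.83/hr


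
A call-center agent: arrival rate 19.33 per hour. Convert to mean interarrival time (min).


Mean interarrival time = 1/λ = 1/19.33 hour = 0.05173 hour
In minutes: 0.05173 × 60 = 3.1040 min

Final: 3.1040 min


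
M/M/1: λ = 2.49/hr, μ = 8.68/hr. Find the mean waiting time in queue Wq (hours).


ρ = 2.49/8.68 = 0.2869
Wq = ρ/(μ−λ) = 0.2869/(8.68 − 2.49) = 0.2869/6.19 = 0.04634 hr

Final: 0.04634 hr


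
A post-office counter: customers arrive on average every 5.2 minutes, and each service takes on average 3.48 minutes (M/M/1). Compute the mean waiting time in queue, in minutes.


λ = 60/5.2 = 11.5385 /hr
μ = 60/3.48 = 17.2414 /hr
ρ = λ/μ = 11.5385/17.2414 = 0.6692
Wq = ρ/(μ−λ) = 0.6692/(17.2414−11.5385) = 0.11735 hr
In minutes: 0.11735·60 = 7.041 min

Final: 7.041 min


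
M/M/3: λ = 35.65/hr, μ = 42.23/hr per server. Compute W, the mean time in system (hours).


a = 0.8442; ρ = 0.2814; P₀ = 0.427342
Lq = P₀·a^c·ρ/(c!(1−ρ)²) = 0.02335
Wq = Lq/λ = 0.02335/35.65 = 0.0006550 hr
W = Wq + 1/μ = 0.0006550 + 0.02368 = 0.02433 hr

Final: 0.02433 hr


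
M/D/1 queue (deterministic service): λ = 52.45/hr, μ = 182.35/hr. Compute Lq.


ρ = 52.45/182.35 = 0.2876
M/D/1: Lq = ρ²/(2(1−ρ)) = 0.08273/(2·0.7124) = 0.05807

Final: 0.05807


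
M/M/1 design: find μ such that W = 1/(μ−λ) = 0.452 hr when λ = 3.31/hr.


W = 1/(μ−λ) ⇒ μ − λ = 1/W = 1/0.452 = 2.2124
μ = λ + 1/W = 3.31 + 2.2124 = 5.5224 per hr

Final: 5.5224 /hr


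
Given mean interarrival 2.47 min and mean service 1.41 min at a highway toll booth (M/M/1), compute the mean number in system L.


λ = 60/2.47 = 24.2915 /hr
μ = 60/1.41 = 42.5532 /hr
ρ = λ/μ = 24.2915/42.5532 = 0.5709
L = ρ/(1−ρ) = 0.5709/0.4291 = 1.3302

Final: 1.3302


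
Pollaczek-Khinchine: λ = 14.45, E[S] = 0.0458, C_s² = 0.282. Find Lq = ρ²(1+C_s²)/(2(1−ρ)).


ρ = λ·E[S] = 14.45·0.0458 = 0.6618
Lq = ρ²(1+C_s²)/(2(1−ρ)) = 0.4380·(1+0.282)/(2·0.3382)
= 0.4380·1.2820/0.6764 = 0.83016

Final: 0.83016


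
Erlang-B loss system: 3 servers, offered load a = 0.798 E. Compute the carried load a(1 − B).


B(3,0.798) = 0.038479 (Erlang-B)
Carried load = a(1 − B) = 0.798·(1 − 0.038479) = 0.798·0.961521 = 0.7673 E

Final: 0.7673 Erlangs


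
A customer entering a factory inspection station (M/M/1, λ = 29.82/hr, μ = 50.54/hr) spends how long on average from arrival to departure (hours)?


W = 1/(μ−λ) = 1/(50.54 − 29.82) = 1/20.72 = 0.04826 hr

Final: 0.04826 hr


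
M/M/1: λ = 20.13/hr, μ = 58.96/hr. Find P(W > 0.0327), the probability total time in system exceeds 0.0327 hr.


W ~ Exponential(μ−λ) for M/M/1.
μ − λ = 58.96 − 20.13 = 38.8300
P(W > t) = e^{−(μ−λ)t} = e^{−1.2697} = 0.280904

Final: 0.280904


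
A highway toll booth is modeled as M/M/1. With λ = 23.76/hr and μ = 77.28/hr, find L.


ρ = λ/μ = 23.76/77.28 = 0.3075
L = ρ/(1−ρ) = 0.3075/(1 − 0.3075) = 0.3075/0.6925 = 0.4439

Final: 0.4439


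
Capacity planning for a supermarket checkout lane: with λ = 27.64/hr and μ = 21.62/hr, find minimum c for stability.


Stability requires cμ > λ ⇔ c > λ/μ.
λ/μ = 27.64/21.62 = 1.2784
Minimum integer c = ⌊1.2784⌋ + 1 = 2
Check: 2·21.62 = 43.24 > 27.64, while 1·21.62 = 21.62 ≤ 27.64

Final: 2 servers


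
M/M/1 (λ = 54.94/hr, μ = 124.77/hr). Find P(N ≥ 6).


ρ = 54.94/124.77 = 0.4403
P(N ≥ n) = ρ^n = 0.4403^6 = 0.007289

Final: 0.007289


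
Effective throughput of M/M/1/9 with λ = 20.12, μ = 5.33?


ρ = 3.7749; P_K = (1−ρ)ρ^9/(1−ρ^10) = 0.735091
λ_eff = λ(1 − P_K) = 20.12·(1 − 0.735091) = 20.12·0.264909 = 5.3300 /hr

Final: 5.3300 /hr


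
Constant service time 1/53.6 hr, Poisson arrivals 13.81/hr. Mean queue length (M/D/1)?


ρ = 13.81/53.6 = 0.2576
M/D/1: Lq = ρ²/(2(1−ρ)) = 0.06638/(2·0.7424) = 0.04471

Final: 0.04471


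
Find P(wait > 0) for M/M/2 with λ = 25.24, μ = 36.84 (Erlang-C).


a = λ/μ = 0.6851; ρ = a/2 = 0.3426
P₀ = 0.489689 (from M/M/c formula)
C(c,a) = [a^c/(c!(1−ρ))]·P₀ = [0.46940/(2·0.6574)]·0.489689
= 0.35699·0.489689 = 0.174814

Final: 0.174814


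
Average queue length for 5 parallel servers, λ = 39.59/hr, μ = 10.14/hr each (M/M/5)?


a = λ/μ = 3.9043; ρ = a/5 = 0.7809
P₀ = 0.015008
Lq = P₀·a^c·ρ / (c!·(1−ρ)²) = 0.015008·907.27247·0.7809/(120·0.04802)
= 1.84522

Final: 1.84522


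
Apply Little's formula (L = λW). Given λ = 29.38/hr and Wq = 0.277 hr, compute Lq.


Lq = λWq = 29.38·0.277 = 8.1383

Final: 8.1383


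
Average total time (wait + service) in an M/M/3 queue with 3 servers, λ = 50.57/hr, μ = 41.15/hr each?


a = 1.2289; ρ = 0.4096; P₀ = 0.285063
Lq = P₀·a^c·ρ/(c!(1−ρ)²) = 0.10364
Wq = Lq/λ = 0.10364/50.57 = 0.002049 hr
W = Wq + 1/μ = 0.002049 + 0.02430 = 0.02635 hr

Final: 0.02635 hr


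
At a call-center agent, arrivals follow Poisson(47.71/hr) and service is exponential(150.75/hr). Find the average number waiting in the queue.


ρ = 47.71/150.75 = 0.3165
Lq = ρ²/(1−ρ) = 0.1002/0.6835 = 0.1465

Final: 0.1465


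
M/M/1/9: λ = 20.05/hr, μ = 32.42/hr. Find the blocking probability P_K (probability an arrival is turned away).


ρ = λ/μ = 20.05/32.42 = 0.6184
P_K = (1−ρ)ρ^K/(1−ρ^(K+1)) = (0.3816·0.013235)/(1 − 0.008185)
= 0.005050/0.991815 = 0.005091

Final: 0.005091


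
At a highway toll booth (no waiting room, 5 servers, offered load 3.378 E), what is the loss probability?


B(c,a) = (a^c/c!) / Σ_{k=0}^{c} a^k/k!
a^5/5! = 3.665363
Σ terms (k=0..5): 1.00000 + 3.37800 + 5.70544 + 6.42433 + 5.42534 + 3.66536 = 25.598477
B = 3.665363/25.598477 = 0.143187

Final: 0.143187


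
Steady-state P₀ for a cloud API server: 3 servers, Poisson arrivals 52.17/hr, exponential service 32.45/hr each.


a = λ/μ = 52.17/32.45 = 1.6077; ρ = a/c = 0.5359
Σ_{k=0}^{2} a^k/k! (terms k=0..2) = 1.00000 + 1.60770 + 1.29236 = 3.90006
Tail: a^3/(3!(1−ρ)) = 4.15545/(6·0.4641) = 1.49230
P₀ = 1/(3.90006 + 1.49230) = 1/5.39236 = 0.185447

Final: 0.185447


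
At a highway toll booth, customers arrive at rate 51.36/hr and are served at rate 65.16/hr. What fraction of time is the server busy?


ρ = λ/μ = 51.36/65.16 = 0.7882

Final: 0.7882


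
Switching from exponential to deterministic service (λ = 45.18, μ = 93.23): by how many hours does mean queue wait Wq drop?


ρ = 45.18/93.23 = 0.4846
Wq(M/M/1) = ρ/(μ−λ) = 0.4846/48.05 = 0.01009 hr
Wq(M/D/1) = ρ/(2(μ−λ)) = 0.005043 hr
Savings = 0.01009 − 0.005043 = 0.005043 hr

Final: 0.005043 hr


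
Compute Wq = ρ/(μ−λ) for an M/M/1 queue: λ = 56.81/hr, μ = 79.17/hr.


ρ = 56.81/79.17 = 0.7176
Wq = ρ/(μ−λ) = 0.7176/(79.17 − 56.81) = 0.7176/22.36 = 0.03209 hr

Final: 0.03209 hr


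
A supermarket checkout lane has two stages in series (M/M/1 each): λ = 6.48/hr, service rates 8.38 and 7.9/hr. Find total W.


Each node sees arrival rate λ = 6.48/hr (tandem ⇒ throughput preserved).
W₁ = 1/(μ₁−λ) = 1/(8.38−6.48) = 0.52632 hr
W₂ = 1/(μ₂−λ) = 1/(7.9−6.48) = 0.70423 hr
W_total = W₁ + W₂ = 0.52632 + 0.70423 = 1.23054 hr

Final: 1.23054 hr


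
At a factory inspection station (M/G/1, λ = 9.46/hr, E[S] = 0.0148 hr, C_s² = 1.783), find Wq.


ρ = λ·E[S] = 9.46·0.0148 = 0.1400
E[S²] = E[S]²(1+C_s²) = 0.0148²·(1+1.783) = 0.0006096
Wq = λ·E[S²]/(2(1−ρ)) = 9.46·0.0006096/(2·0.8600) = 0.003353 hr

Final: 0.003353 hr


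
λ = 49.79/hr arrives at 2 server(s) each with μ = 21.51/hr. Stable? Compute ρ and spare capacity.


Total capacity cμ = 2·21.51 = 43.02/hr
ρ = λ/(cμ) = 49.79/43.02 = 1.1574
Stable ⇔ ρ < 1: NO
Spare capacity = cμ − λ = 43.02 − 49.79 = -6.77/hr

Final: ρ = 1.1574; unstable; margin = -6.77/hr


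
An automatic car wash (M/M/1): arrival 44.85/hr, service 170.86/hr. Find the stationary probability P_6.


ρ = 44.85/170.86 = 0.2625
P_n = (1−ρ)·ρ^n = (1 − 0.2625)·0.2625^6 = 0.7375·0.0003271 = 0.0002413

Final: 0.0002413


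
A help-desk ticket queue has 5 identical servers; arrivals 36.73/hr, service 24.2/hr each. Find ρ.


ρ = λ/(cμ) = 36.73/(5·24.2) = 36.73/121.00 = 0.3036

Final: 0.3036


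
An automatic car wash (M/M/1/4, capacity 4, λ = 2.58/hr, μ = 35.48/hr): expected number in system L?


ρ = 2.58/35.48 = 0.07272
L = ρ[1 − (K+1)ρ^K + Kρ^(K+1)] / [(1−ρ)(1−ρ^(K+1))]
Numerator: 0.07272·(1 − 5·0.00002796 + 4·0.000002033) = 0.072707
Denominator: (0.9273)·(0.999998) = 0.927281
L = 0.072707/0.927281 = 0.07841

Final: 0.07841


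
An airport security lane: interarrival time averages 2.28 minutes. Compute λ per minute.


λ = 1/(interarrival time) in consistent units.
1 minute = 1 min, so λ = 1/2.28 = 0.4386 per minute

Final: 0.4386 /min


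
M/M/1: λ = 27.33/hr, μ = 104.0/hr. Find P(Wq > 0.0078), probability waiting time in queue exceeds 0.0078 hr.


ρ = 27.33/104.0 = 0.2628
P(Wq > t) = ρ·e^{−(μ−λ)t} = 0.2628·e^{−0.5980}
= 0.2628·0.549896 = 0.144506

Final: 0.144506


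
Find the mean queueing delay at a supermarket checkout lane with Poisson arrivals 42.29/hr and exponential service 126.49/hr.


ρ = 42.29/126.49 = 0.3343
Wq = ρ/(μ−λ) = 0.3343/(126.49 − 42.29) = 0.3343/84.20 = 0.003971 hr

Final: 0.003971 hr


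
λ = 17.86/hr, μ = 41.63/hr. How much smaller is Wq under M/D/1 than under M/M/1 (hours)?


ρ = 17.86/41.63 = 0.4290
Wq(M/M/1) = ρ/(μ−λ) = 0.4290/23.77 = 0.01805 hr
Wq(M/D/1) = ρ/(2(μ−λ)) = 0.009024 hr
Savings = 0.01805 − 0.009024 = 0.009024 hr

Final: 0.009024 hr


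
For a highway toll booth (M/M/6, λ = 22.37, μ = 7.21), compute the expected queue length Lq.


a = λ/μ = 3.1026; ρ = a/6 = 0.5171
P₀ = 0.044021
Lq = P₀·a^c·ρ / (c!·(1−ρ)²) = 0.044021·892.03997·0.5171/(720·0.23319)
= 0.12095

Final: 0.12095


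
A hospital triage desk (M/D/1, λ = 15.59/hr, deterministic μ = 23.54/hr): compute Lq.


ρ = 15.59/23.54 = 0.6623
M/D/1: Lq = ρ²/(2(1−ρ)) = 0.4386/(2·0.3377) = 0.64936

Final: 0.64936


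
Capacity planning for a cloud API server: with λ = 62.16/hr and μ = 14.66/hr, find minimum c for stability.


Stability requires cμ > λ ⇔ c > λ/μ.
λ/μ = 62.16/14.66 = 4.2401
Minimum integer c = ⌊4.2401⌋ + 1 = 5
Check: 5·14.66 = 73.30 > 62.16, while 4·14.66 = 58.64 ≤ 62.16

Final: 5 servers


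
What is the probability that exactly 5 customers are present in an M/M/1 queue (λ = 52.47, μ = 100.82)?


ρ = 52.47/100.82 = 0.5204
P_n = (1−ρ)·ρ^n = (1 − 0.5204)·0.5204^5 = 0.4796·0.038179 = 0.018309

Final: 0.018309


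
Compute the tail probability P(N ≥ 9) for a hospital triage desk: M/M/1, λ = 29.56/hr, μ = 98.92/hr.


ρ = 29.56/98.92 = 0.2988
P(N ≥ n) = ρ^n = 0.2988^9 = 0.00001900

Final: 0.00001900


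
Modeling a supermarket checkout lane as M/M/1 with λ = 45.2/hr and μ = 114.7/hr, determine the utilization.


ρ = λ/μ = 45.2/114.7 = 0.3941

Final: 0.3941


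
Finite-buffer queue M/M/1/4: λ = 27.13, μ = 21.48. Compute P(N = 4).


ρ = λ/μ = 27.13/21.48 = 1.2630
P_K = (1−ρ)ρ^K/(1−ρ^(K+1)) = (-0.2630·2.544849)/(1 − 3.214235)
= -0.669385/-2.214235 = 0.302310

Final: 0.302310


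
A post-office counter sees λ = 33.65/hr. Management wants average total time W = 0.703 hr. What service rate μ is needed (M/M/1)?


W = 1/(μ−λ) ⇒ μ − λ = 1/W = 1/0.703 = 1.4225
μ = λ + 1/W = 33.65 + 1.4225 = 35.0725 per hr

Final: 35.0725 /hr


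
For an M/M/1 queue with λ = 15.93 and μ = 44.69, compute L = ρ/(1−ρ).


ρ = λ/μ = 15.93/44.69 = 0.3565
L = ρ/(1−ρ) = 0.3565/(1 − 0.3565) = 0.3565/0.6435 = 0.5539

Final: 0.5539


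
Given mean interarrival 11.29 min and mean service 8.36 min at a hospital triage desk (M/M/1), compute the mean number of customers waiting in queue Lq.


λ = 60/11.29 = 5.3144 /hr
μ = 60/8.36 = 7.1770 /hr
ρ = λ/μ = 5.3144/7.1770 = 0.7405
Lq = ρ²/(1−ρ) = 0.5483/0.2595 = 2.1128

Final: 2.1128


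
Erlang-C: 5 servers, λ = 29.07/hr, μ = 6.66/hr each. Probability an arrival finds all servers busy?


a = λ/μ = 4.3649; ρ = a/5 = 0.8730
P₀ = 0.006765 (from M/M/c formula)
C(c,a) = [a^c/(c!(1−ρ))]·P₀ = [1584.36052/(120·0.1270)]·0.006765
= 103.93855·0.006765 = 0.703173

Final: 0.703173


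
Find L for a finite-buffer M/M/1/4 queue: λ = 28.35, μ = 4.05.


ρ = 28.35/4.05 = 7.0000
L = ρ[1 − (K+1)ρ^K + Kρ^(K+1)] / [(1−ρ)(1−ρ^(K+1))]
Numerator: 7.0000·(1 − 5·2401.000000 + 4·16807.000000) = 386568.000000
Denominator: (-6.0000)·(-16806.000000) = 100836.000000
L = 386568.000000/100836.000000 = 3.8336

Final: 3.8336


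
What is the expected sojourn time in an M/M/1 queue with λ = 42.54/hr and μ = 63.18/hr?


W = 1/(μ−λ) = 1/(63.18 − 42.54) = 1/20.64 = 0.04845 hr

Final: 0.04845 hr


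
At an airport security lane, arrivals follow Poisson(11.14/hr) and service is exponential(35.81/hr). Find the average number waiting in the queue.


ρ = 11.14/35.81 = 0.3111
Lq = ρ²/(1−ρ) = 0.09677/0.6889 = 0.1405

Final: 0.1405


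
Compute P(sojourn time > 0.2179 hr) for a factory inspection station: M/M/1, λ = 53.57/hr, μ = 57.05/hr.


W ~ Exponential(μ−λ) for M/M/1.
μ − λ = 57.05 − 53.57 = 3.4800
P(W > t) = e^{−(μ−λ)t} = e^{−0.7583} = 0.468466

Final: 0.468466


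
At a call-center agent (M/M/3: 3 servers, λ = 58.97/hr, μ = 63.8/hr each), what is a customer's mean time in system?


a = 0.9243; ρ = 0.3081; P₀ = 0.393443
Lq = P₀·a^c·ρ/(c!(1−ρ)²) = 0.03332
Wq = Lq/λ = 0.03332/58.97 = 0.0005651 hr
W = Wq + 1/μ = 0.0005651 + 0.01567 = 0.01624 hr

Final: 0.01624 hr


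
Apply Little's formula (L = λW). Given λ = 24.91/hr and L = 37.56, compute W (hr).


W = L/λ = 37.56/24.91 = 1.5078 hr

Final: 1.5078 hr


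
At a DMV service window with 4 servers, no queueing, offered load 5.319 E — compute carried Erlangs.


B(4,5.319) = 0.422718 (Erlang-B)
Carried load = a(1 − B) = 5.319·(1 − 0.422718) = 5.319·0.577282 = 3.0706 E

Final: 3.0706 Erlangs


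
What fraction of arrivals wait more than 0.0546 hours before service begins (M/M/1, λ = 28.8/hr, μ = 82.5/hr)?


ρ = 28.8/82.5 = 0.3491
P(Wq > t) = ρ·e^{−(μ−λ)t} = 0.3491·e^{−2.9320}
= 0.3491·0.053289 = 0.018603

Final: 0.018603


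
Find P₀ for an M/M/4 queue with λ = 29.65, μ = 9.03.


a = λ/μ = 29.65/9.03 = 3.2835; ρ = a/c = 0.8209
Σ_{k=0}^{3} a^k/k! (terms k=0..3) = 1.00000 + 3.28350 + 5.39068 + 5.90010 = 15.57429
Tail: a^4/(4!(1−ρ)) = 116.23791/(24·0.1791) = 27.03834
P₀ = 1/(15.57429 + 27.03834) = 1/42.61263 = 0.023467

Final: 0.023467


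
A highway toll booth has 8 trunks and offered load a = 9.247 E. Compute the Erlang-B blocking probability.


B(c,a) = (a^c/c!) / Σ_{k=0}^{c} a^k/k!
a^8/8! = 1325.825408
Σ terms (k=0..8): 1.00000 + 9.24700 + 42.75350 + 131.78055 + 304.64369 + 563.40804 + 868.30569 + 1147.03182 + 1325.82541 = 4393.995716
B = 1325.825408/4393.995716 = 0.301736

Final: 0.301736


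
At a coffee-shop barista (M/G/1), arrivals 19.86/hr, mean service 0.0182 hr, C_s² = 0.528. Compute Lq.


ρ = λ·E[S] = 19.86·0.0182 = 0.3615
Lq = ρ²(1+C_s²)/(2(1−ρ)) = 0.1306·(1+0.528)/(2·0.6385)
= 0.1306·1.5280/1.2771 = 0.15632

Final: 0.15632


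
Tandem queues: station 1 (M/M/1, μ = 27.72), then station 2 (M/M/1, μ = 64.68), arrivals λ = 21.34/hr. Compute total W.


Each node sees arrival rate λ = 21.34/hr (tandem ⇒ throughput preserved).
W₁ = 1/(μ₁−λ) = 1/(27.72−21.34) = 0.15674 hr
W₂ = 1/(μ₂−λ) = 1/(64.68−21.34) = 0.02307 hr
W_total = W₁ + W₂ = 0.15674 + 0.02307 = 0.17981 hr

Final: 0.17981 hr


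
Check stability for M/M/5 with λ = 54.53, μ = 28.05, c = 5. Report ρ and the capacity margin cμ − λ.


Total capacity cμ = 5·28.05 = 140.25/hr
ρ = λ/(cμ) = 54.53/140.25 = 0.3888
Stable ⇔ ρ < 1: YES
Spare capacity = cμ − λ = 140.25 − 54.53 = 85.72/hr

Final: ρ = 0.3888; stable; margin = 85.72/hr


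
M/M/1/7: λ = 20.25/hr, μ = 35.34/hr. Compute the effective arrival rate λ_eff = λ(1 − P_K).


ρ = 0.5730; P_K = (1−ρ)ρ^7/(1−ρ^8) = 0.008762
λ_eff = λ(1 − P_K) = 20.25·(1 − 0.008762) = 20.25·0.991238 = 20.0726 /hr

Final: 20.0726 /hr


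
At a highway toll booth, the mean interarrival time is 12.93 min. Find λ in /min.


λ = 1/(interarrival time) in consistent units.
1 minute = 1 min, so λ = 1/12.93 = 0.07734 per minute

Final: 0.07734 /min


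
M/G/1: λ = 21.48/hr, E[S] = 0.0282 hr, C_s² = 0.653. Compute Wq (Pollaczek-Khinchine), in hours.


ρ = λ·E[S] = 21.48·0.0282 = 0.6057
E[S²] = E[S]²(1+C_s²) = 0.0282²·(1+0.653) = 0.001315
Wq = λ·E[S²]/(2(1−ρ)) = 21.48·0.001315/(2·0.3943) = 0.03581 hr

Final: 0.03581 hr


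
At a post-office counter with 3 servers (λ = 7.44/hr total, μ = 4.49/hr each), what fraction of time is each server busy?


ρ = λ/(cμ) = 7.44/(3·4.49) = 7.44/13.47 = 0.5523

Final: 0.5523


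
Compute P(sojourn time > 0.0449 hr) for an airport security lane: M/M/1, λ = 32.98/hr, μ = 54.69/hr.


W ~ Exponential(μ−λ) for M/M/1.
μ − λ = 54.69 − 32.98 = 21.7100
P(W > t) = e^{−(μ−λ)t} = e^{−0.9748} = 0.377276

Final: 0.377276


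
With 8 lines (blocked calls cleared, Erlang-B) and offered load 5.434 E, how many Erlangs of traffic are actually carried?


B(8,5.434) = 0.091474 (Erlang-B)
Carried load = a(1 − B) = 5.434·(1 − 0.091474) = 5.434·0.908526 = 4.9369 E

Final: 4.9369 Erlangs


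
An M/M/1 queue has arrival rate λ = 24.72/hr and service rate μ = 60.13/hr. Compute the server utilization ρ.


ρ = λ/μ = 24.72/60.13 = 0.4111

Final: 0.4111


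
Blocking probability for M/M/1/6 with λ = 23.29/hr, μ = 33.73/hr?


ρ = λ/μ = 23.29/33.73 = 0.6905
P_K = (1−ρ)ρ^K/(1−ρ^(K+1)) = (0.3095·0.108372)/(1 − 0.074829)
= 0.033543/0.925171 = 0.036256

Final: 0.036256


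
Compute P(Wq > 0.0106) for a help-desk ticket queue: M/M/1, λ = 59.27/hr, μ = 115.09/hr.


ρ = 59.27/115.09 = 0.5150
P(Wq > t) = ρ·e^{−(μ−λ)t} = 0.5150·e^{−0.5917}
= 0.5150·0.553390 = 0.284989

Final: 0.284989


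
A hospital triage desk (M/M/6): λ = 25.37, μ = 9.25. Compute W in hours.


a = 2.7427; ρ = 0.4571; P₀ = 0.063765
Lq = P₀·a^c·ρ/(c!(1−ρ)²) = 0.05847
Wq = Lq/λ = 0.05847/25.37 = 0.002305 hr
W = Wq + 1/μ = 0.002305 + 0.10811 = 0.11041 hr

Final: 0.11041 hr
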